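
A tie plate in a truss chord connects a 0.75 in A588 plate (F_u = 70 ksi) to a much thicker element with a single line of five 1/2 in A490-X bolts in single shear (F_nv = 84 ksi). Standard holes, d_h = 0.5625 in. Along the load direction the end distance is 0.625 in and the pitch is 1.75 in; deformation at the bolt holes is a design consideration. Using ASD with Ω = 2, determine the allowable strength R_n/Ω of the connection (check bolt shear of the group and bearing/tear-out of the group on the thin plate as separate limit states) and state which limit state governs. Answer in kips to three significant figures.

Bolt shear: A_b = π·0.5²/4 = 0.1963 in²; R_n = 84 × 0.1963 × 5 × 1 = 82.47 kips → 82.47 / 2 = 41.2 kips.
Bearing (1.2 l_c t F_u ≤ 2.4 d t F_u): upper limit = 2.4·0.5·0.75·70 = 63 kips.
  Edge l_c = 0.625 − 0.5625/2 = 0.3438 → r_n = 21.66 kips; interior l_c = 1.75 − 0.5625 = 1.188 → r_n = 63 kips.
  R_n,bearing = 1·21.66 + 4·63 = 273.7 kips → 273.7 / 2 = 137 kips.
Bolt shear governs: 41.2 kips.

41.2 kips (bolt shear governs)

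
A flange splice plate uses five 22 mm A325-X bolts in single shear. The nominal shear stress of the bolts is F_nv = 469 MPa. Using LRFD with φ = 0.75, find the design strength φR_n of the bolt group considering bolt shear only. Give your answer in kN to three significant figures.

669 kN

A_b = π × 22² / 4 = 380.1 mm².
R_n = F_nv · A_b · n · n_s = 469 × 380.1 × 5 × 1 / 1000 = 891.4 kN.
Design strength φR_n = 0.75 × 891.4 = 669 kN.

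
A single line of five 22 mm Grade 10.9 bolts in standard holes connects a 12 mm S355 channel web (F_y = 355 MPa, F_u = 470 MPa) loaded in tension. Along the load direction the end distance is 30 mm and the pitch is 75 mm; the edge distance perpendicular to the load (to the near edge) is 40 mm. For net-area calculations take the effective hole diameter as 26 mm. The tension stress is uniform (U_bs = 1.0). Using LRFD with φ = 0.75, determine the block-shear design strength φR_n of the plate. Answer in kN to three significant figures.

655 kN

Shear plane L_v = 30 + 4·75 = 330 mm; A_gv = 330 × 12 = 3960 mm².
A_nv = (330 − 4.5·26) × 12 = 2556 mm².
A_nt = (40 − 0.5·26) × 12 = 324 mm².
0.6 F_u A_nv = 720.8 kN; 0.6 F_y A_gv = 843.5 kN → shear rupture governs the shear term.
R_n = 720.8 + 1.0 × 470 × 324 / 1000 = 873.1 kN.
Design strength φR_n = 0.75 × 873.1 = 655 kN.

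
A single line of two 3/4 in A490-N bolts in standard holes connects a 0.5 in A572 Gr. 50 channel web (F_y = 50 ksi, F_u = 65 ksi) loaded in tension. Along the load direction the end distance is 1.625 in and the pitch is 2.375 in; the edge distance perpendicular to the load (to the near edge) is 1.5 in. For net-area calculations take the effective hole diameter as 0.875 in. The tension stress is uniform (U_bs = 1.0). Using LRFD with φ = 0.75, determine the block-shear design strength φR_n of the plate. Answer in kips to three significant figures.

Shear plane L_v = 1.625 + 1·2.375 = 4 in; A_gv = 4 × 0.5 = 2 in².
A_nv = (4 − 1.5·0.875) × 0.5 = 1.344 in².
A_nt = (1.5 − 0.5·0.875) × 0.5 = 0.5312 in².
0.6 F_u A_nv = 52.41 kips; 0.6 F_y A_gv = 60 kips → shear rupture governs the shear term.
R_n = 52.41 + 1.0 × 65 × 0.5312 = 86.94 kips.
Design strength φR_n = 0.75 × 86.94 = 65.2 kips.

65.2 kips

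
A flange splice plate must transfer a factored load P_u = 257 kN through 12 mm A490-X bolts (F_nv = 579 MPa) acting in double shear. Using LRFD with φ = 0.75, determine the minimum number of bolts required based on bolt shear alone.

3 bolts

A_b = π·12²/4 = 113.1 mm².
Per-bolt design strength φR_n = 0.75 × 579 × 113.1 × 2 / 1000 = 98.23 kN.
n ≥ 257 / 98.23 = 2.616 → use 3 bolts.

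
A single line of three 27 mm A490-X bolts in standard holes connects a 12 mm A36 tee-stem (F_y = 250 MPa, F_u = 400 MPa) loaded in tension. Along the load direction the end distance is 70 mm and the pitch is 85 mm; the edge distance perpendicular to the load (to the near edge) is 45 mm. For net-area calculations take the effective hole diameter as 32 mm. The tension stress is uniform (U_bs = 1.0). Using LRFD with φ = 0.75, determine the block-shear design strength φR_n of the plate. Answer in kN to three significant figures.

Shear plane L_v = 70 + 2·85 = 240 mm; A_gv = 240 × 12 = 2880 mm².
A_nv = (240 − 2.5·32) × 12 = 1920 mm².
A_nt = (45 − 0.5·32) × 12 = 348 mm².
0.6 F_u A_nv = 460.8 kN; 0.6 F_y A_gv = 432 kN → shear yielding governs the shear term.
R_n = 432 + 1.0 × 400 × 348 / 1000 = 571.2 kN.
Design strength φR_n = 0.75 × 571.2 = 428 kN.

428 kN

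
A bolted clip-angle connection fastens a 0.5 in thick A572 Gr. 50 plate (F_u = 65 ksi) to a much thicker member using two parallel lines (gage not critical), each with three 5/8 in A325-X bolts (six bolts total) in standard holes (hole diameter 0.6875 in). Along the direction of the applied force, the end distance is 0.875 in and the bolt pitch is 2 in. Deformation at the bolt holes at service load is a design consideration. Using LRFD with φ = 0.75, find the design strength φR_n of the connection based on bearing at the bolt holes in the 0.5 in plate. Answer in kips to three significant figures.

Per bolt r_n = 1.2 l_c t F_u ≤ 2.4 d t F_u; upper limit = 2.4 × 0.625 × 0.5 × 65 = 48.75 kips.
Edge bolt: l_c = 0.875 − 0.6875/2 = 0.5312 in → 1.2 × 0.5312 × 0.5 × 65 = 20.72 → r_n = 20.72 kips.
Interior bolts: l_c = 2 − 0.6875 = 1.312 in → 1.2 × 1.312 × 0.5 × 65 = 51.19 → r_n = 48.75 kips.
R_n = 2 × 20.72 + 4 × 48.75 = 236.4 kips.
Design strength φR_n = 0.75 × 236.4 = 177 kips.

177 kips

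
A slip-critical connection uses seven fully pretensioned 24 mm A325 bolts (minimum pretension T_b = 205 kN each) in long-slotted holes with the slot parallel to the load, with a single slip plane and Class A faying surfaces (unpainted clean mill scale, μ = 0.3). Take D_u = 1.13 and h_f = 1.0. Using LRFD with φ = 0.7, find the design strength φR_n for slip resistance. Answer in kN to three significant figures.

341 kN

R_n = μ · D_u · h_f · T_b · n_s · n_b = 0.3 × 1.13 × 1.0 × 205 × 1 × 7 = 486.5 kN.
Design strength φR_n = 0.7 × 486.5 = 341 kN.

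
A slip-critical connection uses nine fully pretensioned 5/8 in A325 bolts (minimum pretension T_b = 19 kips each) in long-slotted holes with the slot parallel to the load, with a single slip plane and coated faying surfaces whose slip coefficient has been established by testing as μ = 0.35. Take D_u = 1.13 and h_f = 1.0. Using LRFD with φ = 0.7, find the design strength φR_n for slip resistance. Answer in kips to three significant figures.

R_n = μ · D_u · h_f · T_b · n_s · n_b = 0.35 × 1.13 × 1.0 × 19 × 1 × 9 = 67.63 kips.
Design strength φR_n = 0.7 × 67.63 = 47.3 kips.

47.3 kips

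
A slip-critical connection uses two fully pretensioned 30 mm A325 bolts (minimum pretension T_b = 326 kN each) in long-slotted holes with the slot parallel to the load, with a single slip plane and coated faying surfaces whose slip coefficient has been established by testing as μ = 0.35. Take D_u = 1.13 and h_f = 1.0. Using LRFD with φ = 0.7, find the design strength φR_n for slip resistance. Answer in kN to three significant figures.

R_n = μ · D_u · h_f · T_b · n_s · n_b = 0.35 × 1.13 × 1.0 × 326 × 1 × 2 = 257.9 kN.
Design strength φR_n = 0.7 × 257.9 = 181 kN.

181 kN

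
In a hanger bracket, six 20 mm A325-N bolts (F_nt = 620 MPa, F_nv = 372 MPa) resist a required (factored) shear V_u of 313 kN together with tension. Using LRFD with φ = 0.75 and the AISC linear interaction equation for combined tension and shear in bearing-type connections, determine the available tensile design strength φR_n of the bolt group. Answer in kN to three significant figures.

618 kN

A_b = π·20²/4 = 314.2 mm²; f_rv = 313 × 1000 / (6 × 314.2) = 166.1 MPa.
F'_nt = 1.3 F_nt − (F_nt / φF_nv) f_rv = 1.3·620 − (620/(0.75·372))·166.1 = 437 MPa, capped at F_nt → F'_nt = 437 MPa.
R_n = F'_nt · A_b · n = 437 × 314.2 × 6 / 1000 = 823.7 kN.
Design strength φR_n = 0.75 × 823.7 = 618 kN.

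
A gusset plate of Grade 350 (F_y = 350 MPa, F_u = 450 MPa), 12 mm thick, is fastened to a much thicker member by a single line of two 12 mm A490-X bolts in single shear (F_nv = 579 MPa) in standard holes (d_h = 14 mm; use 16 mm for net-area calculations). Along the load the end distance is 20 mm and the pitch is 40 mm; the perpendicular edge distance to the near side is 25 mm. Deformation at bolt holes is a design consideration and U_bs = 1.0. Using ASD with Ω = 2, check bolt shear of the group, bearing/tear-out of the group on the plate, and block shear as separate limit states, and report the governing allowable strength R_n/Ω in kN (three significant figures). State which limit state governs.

Bolt shear: A_b = π·12²/4 = 113.1 mm²; R_n = 579 × 113.1 × 2 × 1 / 1000 = 131 kN → 131 / 2 = 65.5 kN.
Bearing: edge l_c = 13, r_n = 84.24 kN; interior l_c = 26, r_n = 155.5 kN; R_n = 84.24 + 1·155.5 = 239.8 kN → 120 kN.
Block shear: A_gv = 720, A_nv = 432, A_nt = 204 mm²; R_n = min(0.6F_uA_nv, 0.6F_yA_gv) + U_bs·F_u·A_nt = 208.4 kN → 104 kN.
Bolt shear governs: 65.5 kN.

65.5 kN (bolt shear governs)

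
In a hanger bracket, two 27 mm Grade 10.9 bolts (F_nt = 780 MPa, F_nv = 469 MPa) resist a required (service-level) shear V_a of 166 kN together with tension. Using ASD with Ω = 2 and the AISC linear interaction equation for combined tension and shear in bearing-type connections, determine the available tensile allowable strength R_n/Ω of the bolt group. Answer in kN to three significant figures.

A_b = π·27²/4 = 572.6 mm²; f_rv = 166 × 1000 / (2 × 572.6) = 145 MPa.
F'_nt = 1.3 F_nt − (Ω F_nt / F_nv) f_rv = 1.3·780 − (2·780/469)·145 = 531.8 MPa, capped at F_nt → F'_nt = 531.8 MPa.
R_n = F'_nt · A_b · n = 531.8 × 572.6 × 2 / 1000 = 609 kN.
Allowable strength R_n/Ω = 609 / 2 = 304 kN.

304 kN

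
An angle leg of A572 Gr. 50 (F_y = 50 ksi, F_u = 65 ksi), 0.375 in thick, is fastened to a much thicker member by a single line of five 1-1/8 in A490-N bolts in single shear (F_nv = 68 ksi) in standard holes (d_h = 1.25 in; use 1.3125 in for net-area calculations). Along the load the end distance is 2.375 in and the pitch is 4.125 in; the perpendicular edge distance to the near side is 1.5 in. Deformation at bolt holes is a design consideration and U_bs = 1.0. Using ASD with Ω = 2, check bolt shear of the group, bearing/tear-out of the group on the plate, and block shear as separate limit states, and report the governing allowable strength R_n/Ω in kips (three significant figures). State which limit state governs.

Bolt shear: A_b = π·1.125²/4 = 0.994 in²; R_n = 68 × 0.994 × 5 × 1 = 338 kips → 338 / 2 = 169 kips.
Bearing: edge l_c = 1.75, r_n = 51.19 kips; interior l_c = 2.875, r_n = 65.81 kips; R_n = 51.19 + 4·65.81 = 314.4 kips → 157 kips.
Block shear: A_gv = 7.078, A_nv = 4.863, A_nt = 0.3164 in²; R_n = min(0.6F_uA_nv, 0.6F_yA_gv) + U_bs·F_u·A_nt = 210.2 kips → 105 kips.
Block shear governs: 105 kips.

105 kips (block shear governs)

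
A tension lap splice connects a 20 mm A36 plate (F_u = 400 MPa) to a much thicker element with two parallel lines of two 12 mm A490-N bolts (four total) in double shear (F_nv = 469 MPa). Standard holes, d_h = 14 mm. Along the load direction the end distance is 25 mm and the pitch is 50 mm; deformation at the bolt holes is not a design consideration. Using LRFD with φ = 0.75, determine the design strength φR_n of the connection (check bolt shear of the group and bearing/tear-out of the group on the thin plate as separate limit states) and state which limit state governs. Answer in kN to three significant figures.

Bolt shear: A_b = π·12²/4 = 113.1 mm²; R_n = 469 × 113.1 × 4 × 2 / 1000 = 424.3 kN → 0.75 × 424.3 = 318 kN.
Bearing (1.5 l_c t F_u ≤ 3.0 d t F_u): upper limit = 3.0·12·20·400 / 1000 = 288 kN.
  Edge l_c = 25 − 14/2 = 18 → r_n = 216 kN; interior l_c = 50 − 14 = 36 → r_n = 288 kN.
  R_n,bearing = 2·216 + 2·288 = 1008 kN → 0.75 × 1008 = 756 kN.
Bolt shear governs: 318 kN.

318 kN (bolt shear governs)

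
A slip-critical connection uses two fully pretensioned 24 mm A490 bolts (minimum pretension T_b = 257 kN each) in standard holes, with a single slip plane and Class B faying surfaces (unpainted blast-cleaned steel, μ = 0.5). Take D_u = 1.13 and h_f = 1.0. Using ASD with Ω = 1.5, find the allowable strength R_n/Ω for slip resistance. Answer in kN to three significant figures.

R_n = μ · D_u · h_f · T_b · n_s · n_b = 0.5 × 1.13 × 1.0 × 257 × 1 × 2 = 290.4 kN.
Allowable strength R_n/Ω = 290.4 / 1.5 = 194 kN.

194 kN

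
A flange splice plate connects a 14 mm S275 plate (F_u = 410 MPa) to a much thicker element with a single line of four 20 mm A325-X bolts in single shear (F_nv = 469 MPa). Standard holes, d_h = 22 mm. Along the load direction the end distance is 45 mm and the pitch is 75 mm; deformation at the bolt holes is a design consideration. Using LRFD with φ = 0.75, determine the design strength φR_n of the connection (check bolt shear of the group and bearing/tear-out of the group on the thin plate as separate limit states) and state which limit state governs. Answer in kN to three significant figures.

Bolt shear: A_b = π·20²/4 = 314.2 mm²; R_n = 469 × 314.2 × 4 × 1 / 1000 = 589.4 kN → 0.75 × 589.4 = 442 kN.
Bearing (1.2 l_c t F_u ≤ 2.4 d t F_u): upper limit = 2.4·20·14·410 / 1000 = 275.5 kN.
  Edge l_c = 45 − 22/2 = 34 → r_n = 234.2 kN; interior l_c = 75 − 22 = 53 → r_n = 275.5 kN.
  R_n,bearing = 1·234.2 + 3·275.5 = 1061 kN → 0.75 × 1061 = 796 kN.
Bolt shear governs: 442 kN.

442 kN (bolt shear governs)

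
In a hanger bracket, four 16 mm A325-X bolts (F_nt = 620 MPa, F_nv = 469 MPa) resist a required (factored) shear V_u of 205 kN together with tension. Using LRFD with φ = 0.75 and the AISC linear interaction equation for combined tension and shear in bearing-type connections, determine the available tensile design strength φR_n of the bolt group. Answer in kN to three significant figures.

215 kN

A_b = π·16²/4 = 201.1 mm²; f_rv = 205 × 1000 / (4 × 201.1) = 254.9 MPa.
F'_nt = 1.3 F_nt − (F_nt / φF_nv) f_rv = 1.3·620 − (620/(0.75·469))·254.9 = 356.7 MPa, capped at F_nt → F'_nt = 356.7 MPa.
R_n = F'_nt · A_b · n = 356.7 × 201.1 × 4 / 1000 = 286.9 kN.
Design strength φR_n = 0.75 × 286.9 = 215 kN.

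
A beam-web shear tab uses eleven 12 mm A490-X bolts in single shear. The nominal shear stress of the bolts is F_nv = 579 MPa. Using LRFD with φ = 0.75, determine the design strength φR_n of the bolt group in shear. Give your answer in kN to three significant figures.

540 kN

A_b = π × 12² / 4 = 113.1 mm².
R_n = F_nv · A_b · n · n_s = 579 × 113.1 × 11 × 1 / 1000 = 720.3 kN.
Design strength φR_n = 0.75 × 720.3 = 540 kN.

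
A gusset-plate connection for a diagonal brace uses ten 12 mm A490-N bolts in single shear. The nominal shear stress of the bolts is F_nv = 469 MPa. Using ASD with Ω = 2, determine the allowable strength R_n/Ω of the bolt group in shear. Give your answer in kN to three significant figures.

A_b = π × 12² / 4 = 113.1 mm².
R_n = F_nv · A_b · n · n_s = 469 × 113.1 × 10 × 1 / 1000 = 530.4 kN.
Allowable strength R_n/Ω = 530.4 / 2 = 265 kN.

265 kN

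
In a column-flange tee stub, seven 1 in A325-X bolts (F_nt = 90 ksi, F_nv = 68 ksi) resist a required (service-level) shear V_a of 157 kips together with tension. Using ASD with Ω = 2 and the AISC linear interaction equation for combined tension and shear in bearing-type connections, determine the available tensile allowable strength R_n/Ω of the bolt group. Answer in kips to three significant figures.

114 kips

A_b = π·1²/4 = 0.7854 in²; f_rv = 157 / (7 × 0.7854) = 28.56 ksi.
F'_nt = 1.3 F_nt − (Ω F_nt / F_nv) f_rv = 1.3·90 − (2·90/68)·28.56 = 41.41 ksi, capped at F_nt → F'_nt = 41.41 ksi.
R_n = F'_nt · A_b · n = 41.41 × 0.7854 × 7 = 227.7 kips.
Allowable strength R_n/Ω = 227.7 / 2 = 114 kips.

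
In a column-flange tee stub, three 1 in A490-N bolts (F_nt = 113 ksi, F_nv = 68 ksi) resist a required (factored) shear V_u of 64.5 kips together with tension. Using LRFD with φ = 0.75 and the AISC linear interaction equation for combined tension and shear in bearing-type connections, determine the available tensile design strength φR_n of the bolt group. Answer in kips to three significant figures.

A_b = π·1²/4 = 0.7854 in²; f_rv = 64.5 / (3 × 0.7854) = 27.37 ksi.
F'_nt = 1.3 F_nt − (F_nt / φF_nv) f_rv = 1.3·113 − (113/(0.75·68))·27.37 = 86.25 ksi, capped at F_nt → F'_nt = 86.25 ksi.
R_n = F'_nt · A_b · n = 86.25 × 0.7854 × 3 = 203.2 kips.
Design strength φR_n = 0.75 × 203.2 = 152 kips.

152 kips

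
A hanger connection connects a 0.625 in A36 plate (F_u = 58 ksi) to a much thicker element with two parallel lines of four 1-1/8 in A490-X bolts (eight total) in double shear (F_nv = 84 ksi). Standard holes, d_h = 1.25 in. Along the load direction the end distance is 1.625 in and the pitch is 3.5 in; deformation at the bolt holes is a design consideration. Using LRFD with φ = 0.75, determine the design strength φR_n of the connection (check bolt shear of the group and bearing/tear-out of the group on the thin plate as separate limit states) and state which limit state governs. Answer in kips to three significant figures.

Bolt shear: A_b = π·1.125²/4 = 0.994 in²; R_n = 84 × 0.994 × 8 × 2 = 1336 kips → 0.75 × 1336 = 1000 kips.
Bearing (1.2 l_c t F_u ≤ 2.4 d t F_u): upper limit = 2.4·1.125·0.625·58 = 97.87 kips.
  Edge l_c = 1.625 − 1.25/2 = 1 → r_n = 43.5 kips; interior l_c = 3.5 − 1.25 = 2.25 → r_n = 97.87 kips.
  R_n,bearing = 2·43.5 + 6·97.87 = 674.2 kips → 0.75 × 674.2 = 506 kips.
Bearing governs: 506 kips.

506 kips (bearing governs)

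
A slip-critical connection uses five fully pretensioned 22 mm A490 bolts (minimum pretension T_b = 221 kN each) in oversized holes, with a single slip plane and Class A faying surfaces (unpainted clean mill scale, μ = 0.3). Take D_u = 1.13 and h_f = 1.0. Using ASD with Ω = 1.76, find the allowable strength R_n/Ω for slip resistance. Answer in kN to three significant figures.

R_n = μ · D_u · h_f · T_b · n_s · n_b = 0.3 × 1.13 × 1.0 × 221 × 1 × 5 = 374.6 kN.
Allowable strength R_n/Ω = 374.6 / 1.76 = 213 kN.

213 kN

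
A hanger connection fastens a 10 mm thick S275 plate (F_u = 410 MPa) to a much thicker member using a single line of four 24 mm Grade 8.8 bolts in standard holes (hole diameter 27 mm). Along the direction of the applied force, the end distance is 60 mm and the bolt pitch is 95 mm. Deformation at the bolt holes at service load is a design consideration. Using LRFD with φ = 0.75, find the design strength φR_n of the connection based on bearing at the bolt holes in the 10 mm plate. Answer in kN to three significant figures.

703 kN

Per bolt r_n = 1.2 l_c t F_u ≤ 2.4 d t F_u; upper limit = 2.4 × 24 × 10 × 410 / 1000 = 236.2 kN.
Edge bolt: l_c = 60 − 27/2 = 46.5 mm → 1.2 × 46.5 × 10 × 410 / 1000 = 228.8 → r_n = 228.8 kN.
Interior bolts: l_c = 95 − 27 = 68 mm → 1.2 × 68 × 10 × 410 / 1000 = 334.6 → r_n = 236.2 kN.
R_n = 1 × 228.8 + 3 × 236.2 = 937.3 kN.
Design strength φR_n = 0.75 × 937.3 = 703 kN.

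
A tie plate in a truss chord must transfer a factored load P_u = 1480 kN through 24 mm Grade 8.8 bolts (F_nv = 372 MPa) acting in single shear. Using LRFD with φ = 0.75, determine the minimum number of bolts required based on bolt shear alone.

A_b = π·24²/4 = 452.4 mm².
Per-bolt design strength φR_n = 0.75 × 372 × 452.4 × 1 / 1000 = 126.2 kN.
n ≥ 1480 / 126.2 = 11.73 → use 12 bolts.

12 bolts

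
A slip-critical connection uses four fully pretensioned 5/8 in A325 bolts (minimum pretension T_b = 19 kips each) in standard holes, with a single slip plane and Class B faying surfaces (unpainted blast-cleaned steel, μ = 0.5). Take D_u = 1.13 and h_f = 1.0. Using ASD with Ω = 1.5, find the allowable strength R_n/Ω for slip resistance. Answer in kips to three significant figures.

28.6 kips

R_n = μ · D_u · h_f · T_b · n_s · n_b = 0.5 × 1.13 × 1.0 × 19 × 1 × 4 = 42.94 kips.
Allowable strength R_n/Ω = 42.94 / 1.5 = 28.6 kips.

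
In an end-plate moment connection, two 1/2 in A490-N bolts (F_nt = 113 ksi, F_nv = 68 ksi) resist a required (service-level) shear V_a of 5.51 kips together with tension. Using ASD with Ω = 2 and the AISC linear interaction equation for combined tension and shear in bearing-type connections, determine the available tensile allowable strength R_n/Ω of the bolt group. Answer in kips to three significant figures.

19.7 kips

A_b = π·0.5²/4 = 0.1963 in²; f_rv = 5.51 / (2 × 0.1963) = 14.03 ksi.
F'_nt = 1.3 F_nt − (Ω F_nt / F_nv) f_rv = 1.3·113 − (2·113/68)·14.03 = 100.3 ksi, capped at F_nt → F'_nt = 100.3 ksi.
R_n = F'_nt · A_b · n = 100.3 × 0.1963 × 2 = 39.37 kips.
Allowable strength R_n/Ω = 39.37 / 2 = 19.7 kips.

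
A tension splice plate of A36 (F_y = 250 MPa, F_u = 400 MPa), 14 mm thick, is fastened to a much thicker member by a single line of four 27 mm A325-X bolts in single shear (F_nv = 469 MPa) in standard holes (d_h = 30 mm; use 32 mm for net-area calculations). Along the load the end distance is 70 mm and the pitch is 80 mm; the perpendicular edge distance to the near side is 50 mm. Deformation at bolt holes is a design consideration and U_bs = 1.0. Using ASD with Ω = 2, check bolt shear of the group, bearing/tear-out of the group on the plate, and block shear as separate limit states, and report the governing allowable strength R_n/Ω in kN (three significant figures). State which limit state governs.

421 kN (block shear governs)

Bolt shear: A_b = π·27²/4 = 572.6 mm²; R_n = 469 × 572.6 × 4 × 1 / 1000 = 1074 kN → 1074 / 2 = 537 kN.
Bearing: edge l_c = 55, r_n = 362.9 kN; interior l_c = 50, r_n = 336 kN; R_n = 362.9 + 3·336 = 1371 kN → 685 kN.
Block shear: A_gv = 4340, A_nv = 2772, A_nt = 476 mm²; R_n = min(0.6F_uA_nv, 0.6F_yA_gv) + U_bs·F_u·A_nt = 841.4 kN → 421 kN.
Block shear governs: 421 kN.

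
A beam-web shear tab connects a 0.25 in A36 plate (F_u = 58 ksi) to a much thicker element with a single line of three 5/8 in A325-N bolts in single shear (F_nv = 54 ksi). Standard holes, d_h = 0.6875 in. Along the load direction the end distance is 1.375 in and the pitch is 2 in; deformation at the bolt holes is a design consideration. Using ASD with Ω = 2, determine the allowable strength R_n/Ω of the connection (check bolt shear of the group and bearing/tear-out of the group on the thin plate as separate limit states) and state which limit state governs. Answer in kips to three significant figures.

Bolt shear: A_b = π·0.625²/4 = 0.3068 in²; R_n = 54 × 0.3068 × 3 × 1 = 49.7 kips → 49.7 / 2 = 24.9 kips.
Bearing (1.2 l_c t F_u ≤ 2.4 d t F_u): upper limit = 2.4·0.625·0.25·58 = 21.75 kips.
  Edge l_c = 1.375 − 0.6875/2 = 1.031 → r_n = 17.94 kips; interior l_c = 2 − 0.6875 = 1.312 → r_n = 21.75 kips.
  R_n,bearing = 1·17.94 + 2·21.75 = 61.44 kips → 61.44 / 2 = 30.7 kips.
Bolt shear governs: 24.9 kips.

24.9 kips (bolt shear governs)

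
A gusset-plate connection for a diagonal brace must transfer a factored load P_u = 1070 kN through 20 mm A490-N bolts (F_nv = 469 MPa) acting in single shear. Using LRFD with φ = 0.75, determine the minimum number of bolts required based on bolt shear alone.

10 bolts

A_b = π·20²/4 = 314.2 mm².
Per-bolt design strength φR_n = 0.75 × 469 × 314.2 × 1 / 1000 = 110.5 kN.
n ≥ 1070 / 110.5 = 9.683 → use 10 bolts.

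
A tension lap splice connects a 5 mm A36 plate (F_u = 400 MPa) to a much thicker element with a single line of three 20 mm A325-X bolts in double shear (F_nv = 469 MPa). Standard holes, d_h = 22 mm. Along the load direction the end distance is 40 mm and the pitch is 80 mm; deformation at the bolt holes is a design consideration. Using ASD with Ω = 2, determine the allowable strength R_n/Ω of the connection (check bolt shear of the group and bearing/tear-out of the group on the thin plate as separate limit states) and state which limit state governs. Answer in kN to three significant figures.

131 kN (bearing governs)

Bolt shear: A_b = π·20²/4 = 314.2 mm²; R_n = 469 × 314.2 × 3 × 2 / 1000 = 884 kN → 884 / 2 = 442 kN.
Bearing (1.2 l_c t F_u ≤ 2.4 d t F_u): upper limit = 2.4·20·5·400 / 1000 = 96 kN.
  Edge l_c = 40 − 22/2 = 29 → r_n = 69.6 kN; interior l_c = 80 − 22 = 58 → r_n = 96 kN.
  R_n,bearing = 1·69.6 + 2·96 = 261.6 kN → 261.6 / 2 = 131 kN.
Bearing governs: 131 kN.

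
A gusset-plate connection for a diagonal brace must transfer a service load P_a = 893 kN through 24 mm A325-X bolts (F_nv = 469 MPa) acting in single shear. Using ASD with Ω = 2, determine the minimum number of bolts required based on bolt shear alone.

9 bolts

A_b = π·24²/4 = 452.4 mm².
Per-bolt allowable strength R_n/Ω = 469 × 452.4 × 1 / 1000 / 2 = 106.1 kN.
n ≥ 893 / 106.1 = 8.418 → use 9 bolts.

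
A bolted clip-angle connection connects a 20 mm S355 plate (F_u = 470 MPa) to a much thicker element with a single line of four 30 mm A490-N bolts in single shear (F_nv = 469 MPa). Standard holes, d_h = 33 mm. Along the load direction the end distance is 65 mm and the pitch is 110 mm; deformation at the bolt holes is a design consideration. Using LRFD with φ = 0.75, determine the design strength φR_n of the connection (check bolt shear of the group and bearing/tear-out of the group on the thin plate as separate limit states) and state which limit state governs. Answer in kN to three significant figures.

Bolt shear: A_b = π·30²/4 = 706.9 mm²; R_n = 469 × 706.9 × 4 × 1 / 1000 = 1326 kN → 0.75 × 1326 = 995 kN.
Bearing (1.2 l_c t F_u ≤ 2.4 d t F_u): upper limit = 2.4·30·20·470 / 1000 = 676.8 kN.
  Edge l_c = 65 − 33/2 = 48.5 → r_n = 547.1 kN; interior l_c = 110 − 33 = 77 → r_n = 676.8 kN.
  R_n,bearing = 1·547.1 + 3·676.8 = 2577 kN → 0.75 × 2577 = 1930 kN.
Bolt shear governs: 995 kN.

995 kN (bolt shear governs)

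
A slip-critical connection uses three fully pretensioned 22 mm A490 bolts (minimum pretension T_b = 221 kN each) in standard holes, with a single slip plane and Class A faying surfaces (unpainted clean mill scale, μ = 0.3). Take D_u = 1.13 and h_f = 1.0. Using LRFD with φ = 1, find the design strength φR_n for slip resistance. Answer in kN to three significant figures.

225 kN

R_n = μ · D_u · h_f · T_b · n_s · n_b = 0.3 × 1.13 × 1.0 × 221 × 1 × 3 = 224.8 kN.
Design strength φR_n = 1 × 224.8 = 225 kN.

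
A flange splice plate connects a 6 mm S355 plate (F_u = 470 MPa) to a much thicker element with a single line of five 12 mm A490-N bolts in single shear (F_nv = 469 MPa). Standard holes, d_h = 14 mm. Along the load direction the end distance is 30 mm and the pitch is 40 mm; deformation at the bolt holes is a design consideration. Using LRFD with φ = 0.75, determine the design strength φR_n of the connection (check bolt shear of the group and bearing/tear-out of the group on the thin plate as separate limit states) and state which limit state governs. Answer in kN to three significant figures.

199 kN (bolt shear governs)

Bolt shear: A_b = π·12²/4 = 113.1 mm²; R_n = 469 × 113.1 × 5 × 1 / 1000 = 265.2 kN → 0.75 × 265.2 = 199 kN.
Bearing (1.2 l_c t F_u ≤ 2.4 d t F_u): upper limit = 2.4·12·6·470 / 1000 = 81.22 kN.
  Edge l_c = 30 − 14/2 = 23 → r_n = 77.83 kN; interior l_c = 40 − 14 = 26 → r_n = 81.22 kN.
  R_n,bearing = 1·77.83 + 4·81.22 = 402.7 kN → 0.75 × 402.7 = 302 kN.
Bolt shear governs: 199 kN.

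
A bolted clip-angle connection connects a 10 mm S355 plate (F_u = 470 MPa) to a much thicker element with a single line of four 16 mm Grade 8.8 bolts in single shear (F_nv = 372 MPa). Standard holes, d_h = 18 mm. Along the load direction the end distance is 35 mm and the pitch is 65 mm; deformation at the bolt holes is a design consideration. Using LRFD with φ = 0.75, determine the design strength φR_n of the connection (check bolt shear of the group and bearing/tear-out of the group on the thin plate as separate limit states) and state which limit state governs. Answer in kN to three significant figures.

Bolt shear: A_b = π·16²/4 = 201.1 mm²; R_n = 372 × 201.1 × 4 × 1 / 1000 = 299.2 kN → 0.75 × 299.2 = 224 kN.
Bearing (1.2 l_c t F_u ≤ 2.4 d t F_u): upper limit = 2.4·16·10·470 / 1000 = 180.5 kN.
  Edge l_c = 35 − 18/2 = 26 → r_n = 146.6 kN; interior l_c = 65 − 18 = 47 → r_n = 180.5 kN.
  R_n,bearing = 1·146.6 + 3·180.5 = 688.1 kN → 0.75 × 688.1 = 516 kN.
Bolt shear governs: 224 kN.

224 kN (bolt shear governs)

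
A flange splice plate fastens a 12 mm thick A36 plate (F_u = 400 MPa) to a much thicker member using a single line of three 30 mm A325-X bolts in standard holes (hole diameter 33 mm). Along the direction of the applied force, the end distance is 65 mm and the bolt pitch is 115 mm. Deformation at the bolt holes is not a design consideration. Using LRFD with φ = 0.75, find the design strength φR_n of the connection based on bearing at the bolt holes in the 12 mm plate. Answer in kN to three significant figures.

910 kN

Per bolt r_n = 1.5 l_c t F_u ≤ 3.0 d t F_u; upper limit = 3.0 × 30 × 12 × 400 / 1000 = 432 kN.
Edge bolt: l_c = 65 − 33/2 = 48.5 mm → 1.5 × 48.5 × 12 × 400 / 1000 = 349.2 → r_n = 349.2 kN.
Interior bolts: l_c = 115 − 33 = 82 mm → 1.5 × 82 × 12 × 400 / 1000 = 590.4 → r_n = 432 kN.
R_n = 1 × 349.2 + 2 × 432 = 1213 kN.
Design strength φR_n = 0.75 × 1213 = 910 kN.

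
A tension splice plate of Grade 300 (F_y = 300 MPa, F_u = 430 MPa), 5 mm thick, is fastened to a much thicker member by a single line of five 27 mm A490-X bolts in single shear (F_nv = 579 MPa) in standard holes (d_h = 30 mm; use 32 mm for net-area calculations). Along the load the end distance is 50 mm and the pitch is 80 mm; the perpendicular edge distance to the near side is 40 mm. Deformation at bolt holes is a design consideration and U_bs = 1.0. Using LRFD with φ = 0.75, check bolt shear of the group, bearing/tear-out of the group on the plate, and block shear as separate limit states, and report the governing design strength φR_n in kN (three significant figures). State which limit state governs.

Bolt shear: A_b = π·27²/4 = 572.6 mm²; R_n = 579 × 572.6 × 5 × 1 / 1000 = 1658 kN → 0.75 × 1658 = 1240 kN.
Bearing: edge l_c = 35, r_n = 90.3 kN; interior l_c = 50, r_n = 129 kN; R_n = 90.3 + 4·129 = 606.3 kN → 455 kN.
Block shear: A_gv = 1850, A_nv = 1130, A_nt = 120 mm²; R_n = min(0.6F_uA_nv, 0.6F_yA_gv) + U_bs·F_u·A_nt = 343.1 kN → 257 kN.
Block shear governs: 257 kN.

257 kN (block shear governs)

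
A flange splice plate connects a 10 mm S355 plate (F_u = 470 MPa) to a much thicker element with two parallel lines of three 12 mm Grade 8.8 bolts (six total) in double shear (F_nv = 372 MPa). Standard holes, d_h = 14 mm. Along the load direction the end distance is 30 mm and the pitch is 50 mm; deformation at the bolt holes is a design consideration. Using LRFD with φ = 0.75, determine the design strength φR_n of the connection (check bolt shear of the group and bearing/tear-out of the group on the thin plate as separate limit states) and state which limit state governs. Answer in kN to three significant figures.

379 kN (bolt shear governs)

Bolt shear: A_b = π·12²/4 = 113.1 mm²; R_n = 372 × 113.1 × 6 × 2 / 1000 = 504.9 kN → 0.75 × 504.9 = 379 kN.
Bearing (1.2 l_c t F_u ≤ 2.4 d t F_u): upper limit = 2.4·12·10·470 / 1000 = 135.4 kN.
  Edge l_c = 30 − 14/2 = 23 → r_n = 129.7 kN; interior l_c = 50 − 14 = 36 → r_n = 135.4 kN.
  R_n,bearing = 2·129.7 + 4·135.4 = 800.9 kN → 0.75 × 800.9 = 601 kN.
Bolt shear governs: 379 kN.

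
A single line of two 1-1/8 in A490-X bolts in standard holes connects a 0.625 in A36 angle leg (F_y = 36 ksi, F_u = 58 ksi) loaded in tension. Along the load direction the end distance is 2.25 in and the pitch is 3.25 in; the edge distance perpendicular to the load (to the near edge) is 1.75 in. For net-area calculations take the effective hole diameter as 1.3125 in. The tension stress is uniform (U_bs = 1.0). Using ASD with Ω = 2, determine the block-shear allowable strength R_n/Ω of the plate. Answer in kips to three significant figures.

56.9 kips

Shear plane L_v = 2.25 + 1·3.25 = 5.5 in; A_gv = 5.5 × 0.625 = 3.438 in².
A_nv = (5.5 − 1.5·1.3125) × 0.625 = 2.207 in².
A_nt = (1.75 − 0.5·1.3125) × 0.625 = 0.6836 in².
0.6 F_u A_nv = 76.8 kips; 0.6 F_y A_gv = 74.25 kips → shear yielding governs the shear term.
R_n = 74.25 + 1.0 × 58 × 0.6836 = 113.9 kips.
Allowable strength R_n/Ω = 113.9 / 2 = 56.9 kips.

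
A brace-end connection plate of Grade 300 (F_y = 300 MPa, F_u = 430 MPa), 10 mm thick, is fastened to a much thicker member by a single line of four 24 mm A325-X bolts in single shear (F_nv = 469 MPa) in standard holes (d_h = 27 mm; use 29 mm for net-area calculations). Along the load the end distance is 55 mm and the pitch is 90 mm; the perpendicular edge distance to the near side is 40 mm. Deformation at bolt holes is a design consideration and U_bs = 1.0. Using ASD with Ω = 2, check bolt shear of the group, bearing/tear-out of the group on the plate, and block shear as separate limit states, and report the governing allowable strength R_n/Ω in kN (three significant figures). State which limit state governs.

343 kN (block shear governs)

Bolt shear: A_b = π·24²/4 = 452.4 mm²; R_n = 469 × 452.4 × 4 × 1 / 1000 = 848.7 kN → 848.7 / 2 = 424 kN.
Bearing: edge l_c = 41.5, r_n = 214.1 kN; interior l_c = 63, r_n = 247.7 kN; R_n = 214.1 + 3·247.7 = 957.2 kN → 479 kN.
Block shear: A_gv = 3250, A_nv = 2235, A_nt = 255 mm²; R_n = min(0.6F_uA_nv, 0.6F_yA_gv) + U_bs·F_u·A_nt = 686.3 kN → 343 kN.
Block shear governs: 343 kN.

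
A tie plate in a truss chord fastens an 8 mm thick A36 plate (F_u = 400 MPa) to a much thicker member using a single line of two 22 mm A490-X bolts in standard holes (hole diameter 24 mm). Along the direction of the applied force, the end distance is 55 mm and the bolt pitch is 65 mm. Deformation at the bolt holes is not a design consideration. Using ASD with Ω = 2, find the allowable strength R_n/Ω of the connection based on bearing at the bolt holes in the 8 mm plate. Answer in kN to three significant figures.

Per bolt r_n = 1.5 l_c t F_u ≤ 3.0 d t F_u; upper limit = 3.0 × 22 × 8 × 400 / 1000 = 211.2 kN.
Edge bolt: l_c = 55 − 24/2 = 43 mm → 1.5 × 43 × 8 × 400 / 1000 = 206.4 → r_n = 206.4 kN.
Interior bolts: l_c = 65 − 24 = 41 mm → 1.5 × 41 × 8 × 400 / 1000 = 196.8 → r_n = 196.8 kN.
R_n = 1 × 206.4 + 1 × 196.8 = 403.2 kN.
Allowable strength R_n/Ω = 403.2 / 2 = 202 kN.

202 kN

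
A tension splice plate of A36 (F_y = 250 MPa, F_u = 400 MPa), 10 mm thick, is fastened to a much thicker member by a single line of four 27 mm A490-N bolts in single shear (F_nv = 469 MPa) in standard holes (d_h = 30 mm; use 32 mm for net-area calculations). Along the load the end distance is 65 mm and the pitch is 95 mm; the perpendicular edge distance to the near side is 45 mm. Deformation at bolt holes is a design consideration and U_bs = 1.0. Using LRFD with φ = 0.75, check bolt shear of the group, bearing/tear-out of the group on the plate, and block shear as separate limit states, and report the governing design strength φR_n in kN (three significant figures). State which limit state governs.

Bolt shear: A_b = π·27²/4 = 572.6 mm²; R_n = 469 × 572.6 × 4 × 1 / 1000 = 1074 kN → 0.75 × 1074 = 806 kN.
Bearing: edge l_c = 50, r_n = 240 kN; interior l_c = 65, r_n = 259.2 kN; R_n = 240 + 3·259.2 = 1018 kN → 763 kN.
Block shear: A_gv = 3500, A_nv = 2380, A_nt = 290 mm²; R_n = min(0.6F_uA_nv, 0.6F_yA_gv) + U_bs·F_u·A_nt = 641 kN → 481 kN.
Block shear governs: 481 kN.

481 kN (block shear governs)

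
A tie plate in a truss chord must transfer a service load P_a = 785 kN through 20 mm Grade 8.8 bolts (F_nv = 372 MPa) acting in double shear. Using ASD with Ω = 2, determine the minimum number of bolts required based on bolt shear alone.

7 bolts

A_b = π·20²/4 = 314.2 mm².
Per-bolt allowable strength R_n/Ω = 372 × 314.2 × 2 / 1000 / 2 = 116.9 kN.
n ≥ 785 / 116.9 = 6.717 → use 7 bolts.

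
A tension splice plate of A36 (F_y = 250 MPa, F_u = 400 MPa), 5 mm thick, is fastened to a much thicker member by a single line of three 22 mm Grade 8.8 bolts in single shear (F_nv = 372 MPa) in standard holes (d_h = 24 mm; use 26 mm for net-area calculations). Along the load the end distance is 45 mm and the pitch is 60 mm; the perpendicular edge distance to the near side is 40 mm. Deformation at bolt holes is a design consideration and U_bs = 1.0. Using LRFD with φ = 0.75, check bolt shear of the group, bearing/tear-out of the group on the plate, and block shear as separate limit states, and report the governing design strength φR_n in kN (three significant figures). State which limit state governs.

Bolt shear: A_b = π·22²/4 = 380.1 mm²; R_n = 372 × 380.1 × 3 × 1 / 1000 = 424.2 kN → 0.75 × 424.2 = 318 kN.
Bearing: edge l_c = 33, r_n = 79.2 kN; interior l_c = 36, r_n = 86.4 kN; R_n = 79.2 + 2·86.4 = 252 kN → 189 kN.
Block shear: A_gv = 825, A_nv = 500, A_nt = 135 mm²; R_n = min(0.6F_uA_nv, 0.6F_yA_gv) + U_bs·F_u·A_nt = 174 kN → 130 kN.
Block shear governs: 130 kN.

130 kN (block shear governs)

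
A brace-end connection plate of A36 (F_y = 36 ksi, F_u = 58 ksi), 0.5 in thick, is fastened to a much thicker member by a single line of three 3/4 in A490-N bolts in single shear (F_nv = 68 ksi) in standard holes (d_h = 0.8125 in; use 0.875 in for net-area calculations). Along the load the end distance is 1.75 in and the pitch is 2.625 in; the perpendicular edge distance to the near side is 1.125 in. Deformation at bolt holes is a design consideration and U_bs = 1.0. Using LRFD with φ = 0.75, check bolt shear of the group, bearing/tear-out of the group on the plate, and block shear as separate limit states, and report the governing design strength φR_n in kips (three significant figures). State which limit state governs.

67.6 kips (bolt shear governs)

Bolt shear: A_b = π·0.75²/4 = 0.4418 in²; R_n = 68 × 0.4418 × 3 × 1 = 90.12 kips → 0.75 × 90.12 = 67.6 kips.
Bearing: edge l_c = 1.344, r_n = 46.76 kips; interior l_c = 1.812, r_n = 52.2 kips; R_n = 46.76 + 2·52.2 = 151.2 kips → 113 kips.
Block shear: A_gv = 3.5, A_nv = 2.406, A_nt = 0.3438 in²; R_n = min(0.6F_uA_nv, 0.6F_yA_gv) + U_bs·F_u·A_nt = 95.54 kips → 71.7 kips.
Bolt shear governs: 67.6 kips.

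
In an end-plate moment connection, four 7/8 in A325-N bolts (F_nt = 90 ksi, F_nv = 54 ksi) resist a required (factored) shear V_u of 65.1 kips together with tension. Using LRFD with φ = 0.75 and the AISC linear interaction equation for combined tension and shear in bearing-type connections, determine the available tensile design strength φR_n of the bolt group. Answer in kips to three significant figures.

A_b = π·0.875²/4 = 0.6013 in²; f_rv = 65.1 / (4 × 0.6013) = 27.07 ksi.
F'_nt = 1.3 F_nt − (F_nt / φF_nv) f_rv = 1.3·90 − (90/(0.75·54))·27.07 = 56.85 ksi, capped at F_nt → F'_nt = 56.85 ksi.
R_n = F'_nt · A_b · n = 56.85 × 0.6013 × 4 = 136.8 kips.
Design strength φR_n = 0.75 × 136.8 = 103 kips.

103 kips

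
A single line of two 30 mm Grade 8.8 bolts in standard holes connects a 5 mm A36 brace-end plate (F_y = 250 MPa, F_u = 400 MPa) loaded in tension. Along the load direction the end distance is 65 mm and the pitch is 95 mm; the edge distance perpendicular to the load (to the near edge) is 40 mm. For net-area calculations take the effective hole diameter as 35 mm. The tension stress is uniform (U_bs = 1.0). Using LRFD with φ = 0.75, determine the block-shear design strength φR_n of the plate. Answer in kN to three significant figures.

124 kN

Shear plane L_v = 65 + 1·95 = 160 mm; A_gv = 160 × 5 = 800 mm².
A_nv = (160 − 1.5·35) × 5 = 537.5 mm².
A_nt = (40 − 0.5·35) × 5 = 112.5 mm².
0.6 F_u A_nv = 129 kN; 0.6 F_y A_gv = 120 kN → shear yielding governs the shear term.
R_n = 120 + 1.0 × 400 × 112.5 / 1000 = 165 kN.
Design strength φR_n = 0.75 × 165 = 124 kN.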